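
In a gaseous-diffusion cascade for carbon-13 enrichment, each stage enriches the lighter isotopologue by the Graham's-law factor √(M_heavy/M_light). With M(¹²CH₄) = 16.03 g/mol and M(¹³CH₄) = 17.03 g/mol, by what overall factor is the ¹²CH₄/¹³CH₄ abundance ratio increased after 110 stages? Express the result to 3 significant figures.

Each stage multiplies the ratio by α = √(17.03/16.03), so after 110 stages the overall factor is α^110 = (17.03/16.03)^(110/2).
= 1.06238^55 = 27.9.

27.9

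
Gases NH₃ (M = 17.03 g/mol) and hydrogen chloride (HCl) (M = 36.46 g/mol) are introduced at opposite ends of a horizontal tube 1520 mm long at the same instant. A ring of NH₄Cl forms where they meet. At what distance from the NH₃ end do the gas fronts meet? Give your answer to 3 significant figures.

Distances travelled in equal time are proportional to diffusion rates, so d_NH₃/d_HCl = √(M_HCl/M_NH₃) = √(36.46/17.03) = 1.463.
With d_NH₃ + d_HCl = 1520 mm, d_HCl = 1520/(1 + 1.463) = 617.1 mm.
d_NH₃ = 1520 − 617.1 = 903 mm.

903 mm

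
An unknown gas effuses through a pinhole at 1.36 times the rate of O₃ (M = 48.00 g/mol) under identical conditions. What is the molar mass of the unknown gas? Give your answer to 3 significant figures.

26.0 g/mol

By Graham's law, rate_X/rate_O₃ = √(M_O₃/M_X).
1.36 = √(48.00/M_X)
M_X = 48.00 / 1.36² = 48.00 / 1.850 = 26.0 g/mol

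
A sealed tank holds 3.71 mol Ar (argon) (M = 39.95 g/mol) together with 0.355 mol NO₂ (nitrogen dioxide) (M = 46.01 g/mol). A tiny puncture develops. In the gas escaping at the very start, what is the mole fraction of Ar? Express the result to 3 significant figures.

The effusion rate of species i is ∝ p_i/√M_i ∝ n_i/√M_i.
x_Ar(eff) = (n_Ar/√M_Ar) / (n_Ar/√M_Ar + n_NO₂/√M_NO₂)
= (3.71/√39.95) / (3.71/√39.95 + 0.355/√46.01) = 0.5870/(0.5870 + 0.05234) = 0.918.

0.918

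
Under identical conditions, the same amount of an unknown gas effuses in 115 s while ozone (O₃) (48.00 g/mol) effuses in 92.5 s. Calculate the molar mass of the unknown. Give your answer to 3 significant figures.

74.2 g/mol

From Graham's law, t_X/t_O₃ = √(M_X/M_O₃).
115/92.5 = 1.243 = √(M_X/48.00)
M_X = 48.00 × 1.243² = 48.00 × 1.546 = 74.2 g/mol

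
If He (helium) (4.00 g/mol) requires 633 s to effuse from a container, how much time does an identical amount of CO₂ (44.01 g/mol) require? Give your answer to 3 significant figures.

2100 s

Graham's law gives t_CO₂/t_He = √(M_CO₂/M_He) = √(44.01/4.00) = √11.00 = 3.317.
So the time for CO₂ is 633 × 3.317 = 2100 s.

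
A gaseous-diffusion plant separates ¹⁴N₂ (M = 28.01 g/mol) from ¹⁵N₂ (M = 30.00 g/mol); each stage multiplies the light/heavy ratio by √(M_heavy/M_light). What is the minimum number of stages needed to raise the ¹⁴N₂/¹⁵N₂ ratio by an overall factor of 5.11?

48

Per stage α = (30.00/28.01)^(1/2) = 1.07105^0.5, giving ln α = 0.03432.
Need α^N ≥ 5.11 ⇒ N ≥ ln(5.11) / ln α = 1.631 / 0.03432 = 47.53.
So at least 48 stages are needed.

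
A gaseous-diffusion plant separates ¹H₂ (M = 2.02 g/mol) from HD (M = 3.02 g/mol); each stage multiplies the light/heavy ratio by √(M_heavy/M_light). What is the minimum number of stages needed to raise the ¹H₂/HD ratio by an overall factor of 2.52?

5

Per stage α = (3.02/2.02)^(1/2) = 1.49505^0.5, giving ln α = 0.2011.
Need α^N ≥ 2.52 ⇒ N ≥ ln(2.52) / ln α = 0.9243 / 0.2011 = 4.60.
So at least 5 stages are needed.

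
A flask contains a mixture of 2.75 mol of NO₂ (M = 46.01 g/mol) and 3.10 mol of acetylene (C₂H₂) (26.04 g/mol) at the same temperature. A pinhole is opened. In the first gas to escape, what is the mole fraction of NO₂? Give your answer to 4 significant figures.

Each component's effusion rate ∝ (its partial pressure)·(1/√M) ∝ n_i/√M_i.
So x_NO₂ in the escaping gas = (n_NO₂/√M_NO₂) / Σ(n_i/√M_i)
= (2.75/√46.01) / (2.75/√46.01 + 3.10/√26.04) = 0.4054/(0.4054 + 0.6075) = 0.4003.

0.4003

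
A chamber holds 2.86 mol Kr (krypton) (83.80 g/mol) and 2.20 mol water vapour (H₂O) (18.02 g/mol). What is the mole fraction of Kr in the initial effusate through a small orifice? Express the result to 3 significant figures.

0.376

Rate_i ∝ x_i/√M_i (Graham's law weighted by mole fraction), so the effusate composition follows n_i/√M_i.
x_Kr(eff) = (n_Kr/√M_Kr) / (n_Kr/√M_Kr + n_H₂O/√M_H₂O)
= (2.86/√83.80) / (2.86/√83.80 + 2.20/√18.02) = 0.3124/(0.3124 + 0.5183) = 0.376.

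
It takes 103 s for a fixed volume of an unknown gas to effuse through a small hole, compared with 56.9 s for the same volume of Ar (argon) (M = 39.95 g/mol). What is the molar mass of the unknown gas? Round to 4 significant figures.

130.9 g/mol

Graham's law gives t_X/t_Ar = √(M_X/M_Ar).
103/56.9 = 1.810 = √(M_X/39.95)
M_X = 39.95 × 1.810² = 39.95 × 3.277 = 130.9 g/mol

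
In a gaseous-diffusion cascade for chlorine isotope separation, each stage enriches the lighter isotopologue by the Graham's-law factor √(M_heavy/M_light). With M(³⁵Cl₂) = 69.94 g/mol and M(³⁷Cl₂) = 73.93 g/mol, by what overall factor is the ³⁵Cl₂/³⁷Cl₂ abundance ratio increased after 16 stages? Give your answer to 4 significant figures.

1.559

After 16 stages the ratio has grown by (√(73.93/69.94))^16 = (73.93/69.94)^(16/2).
= 1.05705^8 = 1.559.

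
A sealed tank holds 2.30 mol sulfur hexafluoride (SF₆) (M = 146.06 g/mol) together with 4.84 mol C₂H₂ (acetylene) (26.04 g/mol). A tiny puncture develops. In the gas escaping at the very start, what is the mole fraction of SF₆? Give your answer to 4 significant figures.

0.1671

Each component's effusion rate ∝ (its partial pressure)·(1/√M) ∝ n_i/√M_i.
So x_SF₆ in the escaping gas = (n_SF₆/√M_SF₆) / Σ(n_i/√M_i)
= (2.30/√146.06) / (2.30/√146.06 + 4.84/√26.04) = 0.1903/(0.1903 + 0.9485) = 0.1671.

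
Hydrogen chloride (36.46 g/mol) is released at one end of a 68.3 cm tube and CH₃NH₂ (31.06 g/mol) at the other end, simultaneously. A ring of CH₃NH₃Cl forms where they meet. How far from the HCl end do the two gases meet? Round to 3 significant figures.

In equal time, each gas travels a distance ∝ its rate ∝ 1/√M, so d_HCl/d_CH₃NH₂ = √(M_CH₃NH₂/M_HCl) = √(31.06/36.46) = 0.9230.
With d_HCl + d_CH₃NH₂ = 68.3 cm, d_CH₃NH₂ = 68.3/(1 + 0.9230) = 35.52 cm.
d_HCl = 68.3 − 35.52 = 32.8 cm.

32.8 cm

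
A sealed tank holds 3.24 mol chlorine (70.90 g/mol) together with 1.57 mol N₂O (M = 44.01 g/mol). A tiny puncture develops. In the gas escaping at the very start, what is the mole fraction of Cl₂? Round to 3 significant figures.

Each component's effusion rate ∝ (its partial pressure)·(1/√M) ∝ n_i/√M_i.
Mole fraction of Cl₂ in the effusate = (n_Cl₂/√M_Cl₂) / (n_Cl₂/√M_Cl₂ + n_N₂O/√M_N₂O)
= (3.24/√70.90) / (3.24/√70.90 + 1.57/√44.01) = 0.3848/(0.3848 + 0.2367) = 0.619.

0.619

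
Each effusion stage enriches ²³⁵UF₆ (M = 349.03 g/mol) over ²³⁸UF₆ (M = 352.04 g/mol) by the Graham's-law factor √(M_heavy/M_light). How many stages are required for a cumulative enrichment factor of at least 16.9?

659

With α = √(352.04/349.03) per stage, ln α = ½ ln(1.00862) = 0.004293.
Need α^N ≥ 16.9 ⇒ N ≥ ln(16.9) / ln α = 2.827 / 0.004293 = 658.52.
So at least 659 stages are needed.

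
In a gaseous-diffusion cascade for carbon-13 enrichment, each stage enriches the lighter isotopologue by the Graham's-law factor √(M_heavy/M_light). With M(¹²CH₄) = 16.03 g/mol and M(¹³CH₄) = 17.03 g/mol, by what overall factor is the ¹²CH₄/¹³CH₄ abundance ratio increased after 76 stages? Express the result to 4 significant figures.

Each stage multiplies the ratio by α = √(17.03/16.03), so after 76 stages the overall factor is α^76 = (17.03/16.03)^(76/2).
= 1.06238^38 = 9.970.

9.970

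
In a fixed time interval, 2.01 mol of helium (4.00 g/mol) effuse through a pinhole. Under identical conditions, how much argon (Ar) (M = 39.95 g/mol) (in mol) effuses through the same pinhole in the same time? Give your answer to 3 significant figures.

0.636 mol

Since effusion rate ∝ 1/√M, rate_Ar/rate_He = √(M_He/M_Ar) = √(4.00/39.95) = √0.1001 = 0.3164.
So the amount for Ar is 2.01 × 0.3164 = 0.636 mol.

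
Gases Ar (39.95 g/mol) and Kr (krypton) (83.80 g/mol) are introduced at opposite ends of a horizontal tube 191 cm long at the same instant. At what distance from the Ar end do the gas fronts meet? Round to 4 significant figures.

Graham's law gives d_Ar/d_Kr = rate_Ar/rate_Kr = √(M_Kr/M_Ar) = √(83.80/39.95) = 1.448.
With d_Ar + d_Kr = 191 cm, d_Kr = 191/(1 + 1.448) = 78.01 cm.
d_Ar = 191 − 78.01 = 113.0 cm.

113.0 cm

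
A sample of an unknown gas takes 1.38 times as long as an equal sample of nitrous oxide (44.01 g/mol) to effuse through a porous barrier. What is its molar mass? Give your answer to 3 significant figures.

From Graham's law, t_X/t_N₂O = √(M_X/M_N₂O).
1.38 = √(M_X/44.01)
M_X = 44.01 × 1.38² = 44.01 × 1.904 = 83.8 g/mol

83.8 g/mol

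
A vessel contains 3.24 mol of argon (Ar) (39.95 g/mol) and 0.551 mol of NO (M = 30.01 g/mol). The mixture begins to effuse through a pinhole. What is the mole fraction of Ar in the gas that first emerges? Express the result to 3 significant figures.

0.836

Each component's effusion rate ∝ (its partial pressure)·(1/√M) ∝ n_i/√M_i.
So x_Ar in the escaping gas = (n_Ar/√M_Ar) / Σ(n_i/√M_i)
= (3.24/√39.95) / (3.24/√39.95 + 0.551/√30.01) = 0.5126/(0.5126 + 0.1006) = 0.836.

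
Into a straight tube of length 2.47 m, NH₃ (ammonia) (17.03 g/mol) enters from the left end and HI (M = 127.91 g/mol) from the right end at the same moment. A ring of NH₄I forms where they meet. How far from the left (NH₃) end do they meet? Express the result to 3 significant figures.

In equal time, each gas travels a distance ∝ its rate ∝ 1/√M, so d_NH₃/d_HI = √(M_HI/M_NH₃) = √(127.91/17.03) = 2.741.
With d_NH₃ + d_HI = 2.47 m, d_HI = 2.47/(1 + 2.741) = 0.6603 m.
d_NH₃ = 2.47 − 0.6603 = 1.81 m.

1.81 m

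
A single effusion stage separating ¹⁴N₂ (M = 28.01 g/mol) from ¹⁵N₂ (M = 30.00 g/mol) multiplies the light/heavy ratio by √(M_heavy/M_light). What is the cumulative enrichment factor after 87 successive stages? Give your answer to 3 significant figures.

After 87 stages the ratio has grown by (√(30.00/28.01))^87 = (30.00/28.01)^(87/2).
= 1.07105^(87/2) = 19.8.

19.8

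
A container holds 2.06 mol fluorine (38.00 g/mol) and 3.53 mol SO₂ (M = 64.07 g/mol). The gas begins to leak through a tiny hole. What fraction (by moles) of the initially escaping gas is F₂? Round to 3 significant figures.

Rate_i ∝ x_i/√M_i (Graham's law weighted by mole fraction), so the effusate composition follows n_i/√M_i.
x_F₂(eff) = (n_F₂/√M_F₂) / (n_F₂/√M_F₂ + n_SO₂/√M_SO₂)
= (2.06/√38.00) / (2.06/√38.00 + 3.53/√64.07) = 0.3342/(0.3342 + 0.4410) = 0.431.

0.431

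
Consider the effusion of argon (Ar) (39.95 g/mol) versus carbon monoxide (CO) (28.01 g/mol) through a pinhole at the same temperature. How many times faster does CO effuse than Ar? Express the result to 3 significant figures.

1.19

Graham's law gives rate_CO/rate_Ar = √(M_Ar/M_CO) = √(39.95/28.01) = √1.426 = 1.19.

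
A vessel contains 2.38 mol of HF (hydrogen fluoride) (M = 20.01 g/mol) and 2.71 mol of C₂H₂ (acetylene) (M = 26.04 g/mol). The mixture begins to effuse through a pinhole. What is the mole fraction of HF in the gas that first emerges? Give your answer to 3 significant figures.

0.500

Effusion rate of each component ∝ n_i/√M_i (partial pressure × 1/√M).
So x_HF in the escaping gas = (n_HF/√M_HF) / Σ(n_i/√M_i)
= (2.38/√20.01) / (2.38/√20.01 + 2.71/√26.04) = 0.5321/(0.5321 + 0.5311) = 0.500.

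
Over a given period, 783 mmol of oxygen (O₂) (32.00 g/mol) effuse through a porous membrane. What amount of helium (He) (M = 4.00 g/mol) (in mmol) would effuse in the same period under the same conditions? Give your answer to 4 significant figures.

From Graham's law, rate_He/rate_O₂ = √(M_O₂/M_He) = √(32.00/4.00) = √8.000 = 2.828.
So the amount for He is 783 × 2.828 = 2215 mmol.

2215 mmol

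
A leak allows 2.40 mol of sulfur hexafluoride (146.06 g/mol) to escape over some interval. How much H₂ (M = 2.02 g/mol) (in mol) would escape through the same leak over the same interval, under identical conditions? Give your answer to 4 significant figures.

20.41 mol

From Graham's law, rate_H₂/rate_SF₆ = √(M_SF₆/M_H₂) = √(146.06/2.02) = √72.31 = 8.503.
So the amount for H₂ is 2.40 × 8.503 = 20.41 mol.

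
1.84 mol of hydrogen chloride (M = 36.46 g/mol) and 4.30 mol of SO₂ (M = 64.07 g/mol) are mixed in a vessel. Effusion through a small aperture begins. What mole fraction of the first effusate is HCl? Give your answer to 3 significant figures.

0.362

Each component's effusion rate ∝ (its partial pressure)·(1/√M) ∝ n_i/√M_i.
Mole fraction of HCl in the effusate = (n_HCl/√M_HCl) / (n_HCl/√M_HCl + n_SO₂/√M_SO₂)
= (1.84/√36.46) / (1.84/√36.46 + 4.30/√64.07) = 0.3047/(0.3047 + 0.5372) = 0.362.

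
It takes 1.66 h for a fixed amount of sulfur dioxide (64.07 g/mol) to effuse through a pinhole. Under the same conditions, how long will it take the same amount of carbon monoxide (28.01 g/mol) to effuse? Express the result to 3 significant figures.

Since effusion rate ∝ 1/√M, t_CO/t_SO₂ = √(M_CO/M_SO₂) = √(28.01/64.07) = √0.4372 = 0.6612.
So the time for CO is 1.66 × 0.6612 = 1.10 h.

1.10 h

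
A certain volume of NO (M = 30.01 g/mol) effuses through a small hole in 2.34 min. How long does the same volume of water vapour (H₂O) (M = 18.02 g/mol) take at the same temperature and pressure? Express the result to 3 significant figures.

1.81 min

Since effusion rate ∝ 1/√M, t_H₂O/t_NO = √(M_H₂O/M_NO) = √(18.02/30.01) = √0.6005 = 0.7749.
So the time for H₂O is 2.34 × 0.7749 = 1.81 min.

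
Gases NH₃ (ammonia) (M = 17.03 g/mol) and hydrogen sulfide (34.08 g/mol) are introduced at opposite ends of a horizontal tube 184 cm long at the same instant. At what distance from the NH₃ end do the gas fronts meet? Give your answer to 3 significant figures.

108 cm

Graham's law gives d_NH₃/d_H₂S = rate_NH₃/rate_H₂S = √(M_H₂S/M_NH₃) = √(34.08/17.03) = 1.415.
With d_NH₃ + d_H₂S = 184 cm, d_H₂S = 184/(1 + 1.415) = 76.20 cm.
d_NH₃ = 184 − 76.20 = 108 cm.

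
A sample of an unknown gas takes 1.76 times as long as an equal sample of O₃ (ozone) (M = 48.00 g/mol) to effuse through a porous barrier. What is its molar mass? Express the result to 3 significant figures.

Since effusion rate ∝ 1/√M, t_X/t_O₃ = √(M_X/M_O₃).
1.76 = √(M_X/48.00)
M_X = 48.00 × 1.76² = 48.00 × 3.098 = 149 g/mol

149 g/mol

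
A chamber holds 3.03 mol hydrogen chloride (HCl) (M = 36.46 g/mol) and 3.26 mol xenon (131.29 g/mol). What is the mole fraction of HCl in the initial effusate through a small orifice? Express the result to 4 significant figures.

Rate_i ∝ x_i/√M_i (Graham's law weighted by mole fraction), so the effusate composition follows n_i/√M_i.
Mole fraction of HCl in the effusate = (n_HCl/√M_HCl) / (n_HCl/√M_HCl + n_Xe/√M_Xe)
= (3.03/√36.46) / (3.03/√36.46 + 3.26/√131.29) = 0.5018/(0.5018 + 0.2845) = 0.6382.

0.6382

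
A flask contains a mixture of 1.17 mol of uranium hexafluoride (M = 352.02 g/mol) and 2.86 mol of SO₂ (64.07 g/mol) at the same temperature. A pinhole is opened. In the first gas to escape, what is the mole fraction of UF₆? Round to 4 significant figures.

The effusion rate of species i is ∝ p_i/√M_i ∝ n_i/√M_i.
x_UF₆(eff) = (n_UF₆/√M_UF₆) / (n_UF₆/√M_UF₆ + n_SO₂/√M_SO₂)
= (1.17/√352.02) / (1.17/√352.02 + 2.86/√64.07) = 0.06236/(0.06236 + 0.3573) = 0.1486.

0.1486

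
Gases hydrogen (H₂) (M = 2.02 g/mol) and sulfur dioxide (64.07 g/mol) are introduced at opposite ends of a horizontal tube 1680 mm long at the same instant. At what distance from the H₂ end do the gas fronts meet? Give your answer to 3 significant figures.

Graham's law gives d_H₂/d_SO₂ = rate_H₂/rate_SO₂ = √(M_SO₂/M_H₂) = √(64.07/2.02) = 5.632.
With d_H₂ + d_SO₂ = 1680 mm, d_SO₂ = 1680/(1 + 5.632) = 253.3 mm.
d_H₂ = 1680 − 253.3 = 1430 mm.

1430 mm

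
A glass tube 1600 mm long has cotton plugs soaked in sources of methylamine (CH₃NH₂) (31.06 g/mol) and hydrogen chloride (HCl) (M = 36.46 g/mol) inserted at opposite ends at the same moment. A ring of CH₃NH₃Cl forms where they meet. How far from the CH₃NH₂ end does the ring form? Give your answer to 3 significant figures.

832 mm

Distances travelled in equal time are proportional to diffusion rates, so d_CH₃NH₂/d_HCl = √(M_HCl/M_CH₃NH₂) = √(36.46/31.06) = 1.083.
With d_CH₃NH₂ + d_HCl = 1600 mm, d_HCl = 1600/(1 + 1.083) = 768.0 mm.
d_CH₃NH₂ = 1600 − 768.0 = 832 mm.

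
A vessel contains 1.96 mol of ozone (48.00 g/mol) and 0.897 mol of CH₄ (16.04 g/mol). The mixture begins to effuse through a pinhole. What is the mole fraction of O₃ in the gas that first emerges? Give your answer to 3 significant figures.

0.558

The effusion rate of species i is ∝ p_i/√M_i ∝ n_i/√M_i.
x_O₃(eff) = (n_O₃/√M_O₃) / (n_O₃/√M_O₃ + n_CH₄/√M_CH₄)
= (1.96/√48.00) / (1.96/√48.00 + 0.897/√16.04) = 0.2829/(0.2829 + 0.2240) = 0.558.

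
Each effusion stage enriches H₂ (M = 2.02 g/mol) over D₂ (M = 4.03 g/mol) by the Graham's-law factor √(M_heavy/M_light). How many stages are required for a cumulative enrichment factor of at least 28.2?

Per stage α = (4.03/2.02)^(1/2) = 1.99505^0.5, giving ln α = 0.3453.
Need α^N ≥ 28.2 ⇒ N ≥ ln(28.2) / ln α = 3.339 / 0.3453 = 9.67.
Rounding up, N = 10 stages.

10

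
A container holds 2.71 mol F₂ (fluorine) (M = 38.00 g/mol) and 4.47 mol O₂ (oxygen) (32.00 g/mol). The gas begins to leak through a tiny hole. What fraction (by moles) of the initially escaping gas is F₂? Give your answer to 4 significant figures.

0.3575

Each component's effusion rate ∝ (its partial pressure)·(1/√M) ∝ n_i/√M_i.
x_F₂(eff) = (n_F₂/√M_F₂) / (n_F₂/√M_F₂ + n_O₂/√M_O₂)
= (2.71/√38.00) / (2.71/√38.00 + 4.47/√32.00) = 0.4396/(0.4396 + 0.7902) = 0.3575.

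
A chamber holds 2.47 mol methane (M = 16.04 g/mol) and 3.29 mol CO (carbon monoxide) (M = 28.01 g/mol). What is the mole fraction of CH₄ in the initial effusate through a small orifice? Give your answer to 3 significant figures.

0.498

Effusion rate of each component ∝ n_i/√M_i (partial pressure × 1/√M).
x_CH₄(eff) = (n_CH₄/√M_CH₄) / (n_CH₄/√M_CH₄ + n_CO/√M_CO)
= (2.47/√16.04) / (2.47/√16.04 + 3.29/√28.01) = 0.6167/(0.6167 + 0.6216) = 0.498.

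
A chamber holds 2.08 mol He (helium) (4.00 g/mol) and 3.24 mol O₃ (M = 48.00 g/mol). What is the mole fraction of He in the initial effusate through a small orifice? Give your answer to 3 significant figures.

0.690

Each component's effusion rate ∝ (its partial pressure)·(1/√M) ∝ n_i/√M_i.
Mole fraction of He in the effusate = (n_He/√M_He) / (n_He/√M_He + n_O₃/√M_O₃)
= (2.08/√4.00) / (2.08/√4.00 + 3.24/√48.00) = 1.040/(1.040 + 0.4677) = 0.690.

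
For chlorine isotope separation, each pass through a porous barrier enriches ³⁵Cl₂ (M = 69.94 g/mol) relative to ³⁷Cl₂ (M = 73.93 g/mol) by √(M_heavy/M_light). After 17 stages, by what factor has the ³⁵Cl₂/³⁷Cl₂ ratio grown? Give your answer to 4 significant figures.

1.603

Overall factor = α^17 with α = √(73.93/69.94), i.e. (73.93/69.94)^(17/2).
= 1.05705^(17/2) = 1.603.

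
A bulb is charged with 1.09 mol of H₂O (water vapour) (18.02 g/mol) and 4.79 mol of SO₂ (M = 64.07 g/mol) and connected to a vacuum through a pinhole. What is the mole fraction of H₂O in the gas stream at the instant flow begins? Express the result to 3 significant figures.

Rate_i ∝ x_i/√M_i (Graham's law weighted by mole fraction), so the effusate composition follows n_i/√M_i.
x_H₂O(eff) = (n_H₂O/√M_H₂O) / (n_H₂O/√M_H₂O + n_SO₂/√M_SO₂)
= (1.09/√18.02) / (1.09/√18.02 + 4.79/√64.07) = 0.2568/(0.2568 + 0.5984) = 0.300.

0.300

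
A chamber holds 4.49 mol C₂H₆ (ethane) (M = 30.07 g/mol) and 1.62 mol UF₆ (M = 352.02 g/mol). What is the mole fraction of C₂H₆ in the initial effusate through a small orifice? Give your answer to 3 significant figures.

0.905

Rate_i ∝ x_i/√M_i (Graham's law weighted by mole fraction), so the effusate composition follows n_i/√M_i.
Mole fraction of C₂H₆ in the effusate = (n_C₂H₆/√M_C₂H₆) / (n_C₂H₆/√M_C₂H₆ + n_UF₆/√M_UF₆)
= (4.49/√30.07) / (4.49/√30.07 + 1.62/√352.02) = 0.8188/(0.8188 + 0.08634) = 0.905.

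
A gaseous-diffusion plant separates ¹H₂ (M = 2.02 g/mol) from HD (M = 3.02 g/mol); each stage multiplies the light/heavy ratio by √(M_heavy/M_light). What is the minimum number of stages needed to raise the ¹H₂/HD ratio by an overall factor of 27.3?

17

With α = √(3.02/2.02) per stage, ln α = ½ ln(1.49505) = 0.2011.
Need α^N ≥ 27.3 ⇒ N ≥ ln(27.3) / ln α = 3.307 / 0.2011 = 16.45.
Minimum whole number of stages: N = 17.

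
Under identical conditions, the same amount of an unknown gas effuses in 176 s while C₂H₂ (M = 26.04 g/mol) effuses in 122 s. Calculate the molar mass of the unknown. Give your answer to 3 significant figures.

Graham's law gives t_X/t_C₂H₂ = √(M_X/M_C₂H₂).
176/122 = 1.443 = √(M_X/26.04)
M_X = 26.04 × 1.443² = 26.04 × 2.081 = 54.2 g/mol

54.2 g/mol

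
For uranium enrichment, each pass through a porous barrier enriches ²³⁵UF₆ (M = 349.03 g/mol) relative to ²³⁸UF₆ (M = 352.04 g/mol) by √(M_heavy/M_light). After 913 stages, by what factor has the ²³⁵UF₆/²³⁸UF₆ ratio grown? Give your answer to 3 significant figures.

Overall factor = α^913 with α = √(352.04/349.03), i.e. (352.04/349.03)^(913/2).
= 1.00862^(913/2) = 50.4.

50.4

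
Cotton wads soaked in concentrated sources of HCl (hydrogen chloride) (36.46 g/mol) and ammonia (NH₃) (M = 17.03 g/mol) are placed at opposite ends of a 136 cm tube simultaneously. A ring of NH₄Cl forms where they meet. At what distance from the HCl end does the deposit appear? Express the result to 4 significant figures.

Graham's law gives d_HCl/d_NH₃ = rate_HCl/rate_NH₃ = √(M_NH₃/M_HCl) = √(17.03/36.46) = 0.6834.
With d_HCl + d_NH₃ = 136 cm, d_NH₃ = 136/(1 + 0.6834) = 80.79 cm.
d_HCl = 136 − 80.79 = 55.21 cm.

55.21 cm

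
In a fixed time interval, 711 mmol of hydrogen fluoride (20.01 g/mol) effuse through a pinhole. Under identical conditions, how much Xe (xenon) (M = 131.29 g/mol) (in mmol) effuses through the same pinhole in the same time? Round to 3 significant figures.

By Graham's law, rate_Xe/rate_HF = √(M_HF/M_Xe) = √(20.01/131.29) = √0.1524 = 0.3904.
So the amount for Xe is 711 × 0.3904 = 278 mmol.

278 mmol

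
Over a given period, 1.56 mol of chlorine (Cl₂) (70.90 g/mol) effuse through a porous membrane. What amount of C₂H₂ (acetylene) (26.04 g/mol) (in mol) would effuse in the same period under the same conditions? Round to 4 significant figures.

2.574 mol

Using Graham's law: rate_C₂H₂/rate_Cl₂ = √(M_Cl₂/M_C₂H₂) = √(70.90/26.04) = √2.723 = 1.650.
So the amount for C₂H₂ is 1.56 × 1.650 = 2.574 mol.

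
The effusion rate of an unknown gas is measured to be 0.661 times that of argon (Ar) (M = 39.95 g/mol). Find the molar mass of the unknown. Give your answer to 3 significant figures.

Using Graham's law: rate_X/rate_Ar = √(M_Ar/M_X).
0.661 = √(39.95/M_X)
M_X = 39.95 / 0.661² = 39.95 / 0.4369 = 91.4 g/mol

91.4 g/mol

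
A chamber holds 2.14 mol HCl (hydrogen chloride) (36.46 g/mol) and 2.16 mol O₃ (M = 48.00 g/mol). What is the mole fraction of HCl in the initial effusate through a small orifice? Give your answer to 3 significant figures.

Rate_i ∝ x_i/√M_i (Graham's law weighted by mole fraction), so the effusate composition follows n_i/√M_i.
Mole fraction of HCl in the effusate = (n_HCl/√M_HCl) / (n_HCl/√M_HCl + n_O₃/√M_O₃)
= (2.14/√36.46) / (2.14/√36.46 + 2.16/√48.00) = 0.3544/(0.3544 + 0.3118) = 0.532.

0.532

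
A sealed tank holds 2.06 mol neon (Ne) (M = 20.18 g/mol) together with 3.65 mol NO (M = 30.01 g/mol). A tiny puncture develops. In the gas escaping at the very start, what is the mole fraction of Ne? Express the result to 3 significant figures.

Each component's effusion rate ∝ (its partial pressure)·(1/√M) ∝ n_i/√M_i.
Mole fraction of Ne in the effusate = (n_Ne/√M_Ne) / (n_Ne/√M_Ne + n_NO/√M_NO)
= (2.06/√20.18) / (2.06/√20.18 + 3.65/√30.01) = 0.4586/(0.4586 + 0.6663) = 0.408.

0.408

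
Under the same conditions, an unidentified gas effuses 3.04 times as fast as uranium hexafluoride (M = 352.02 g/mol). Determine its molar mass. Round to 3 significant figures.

Since effusion rate ∝ 1/√M, rate_X/rate_UF₆ = √(M_UF₆/M_X).
3.04 = √(352.02/M_X)
M_X = 352.02 / 3.04² = 352.02 / 9.242 = 38.1 g/mol

38.1 g/mol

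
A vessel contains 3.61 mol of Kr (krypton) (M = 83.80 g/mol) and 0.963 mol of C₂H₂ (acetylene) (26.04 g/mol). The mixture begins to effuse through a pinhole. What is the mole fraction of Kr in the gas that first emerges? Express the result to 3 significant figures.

The effusion rate of species i is ∝ p_i/√M_i ∝ n_i/√M_i.
x_Kr(eff) = (n_Kr/√M_Kr) / (n_Kr/√M_Kr + n_C₂H₂/√M_C₂H₂)
= (3.61/√83.80) / (3.61/√83.80 + 0.963/√26.04) = 0.3944/(0.3944 + 0.1887) = 0.676.

0.676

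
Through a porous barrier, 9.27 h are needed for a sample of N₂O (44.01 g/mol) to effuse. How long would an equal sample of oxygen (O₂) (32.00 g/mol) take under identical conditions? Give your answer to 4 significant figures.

From Graham's law, t_O₂/t_N₂O = √(M_O₂/M_N₂O) = √(32.00/44.01) = √0.7271 = 0.8527.
So the time for O₂ is 9.27 × 0.8527 = 7.905 h.

7.905 h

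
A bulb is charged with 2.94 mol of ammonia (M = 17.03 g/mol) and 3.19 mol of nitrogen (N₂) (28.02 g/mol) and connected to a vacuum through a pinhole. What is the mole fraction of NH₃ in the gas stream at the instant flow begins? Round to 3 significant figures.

Effusion rate of each component ∝ n_i/√M_i (partial pressure × 1/√M).
x_NH₃(eff) = (n_NH₃/√M_NH₃) / (n_NH₃/√M_NH₃ + n_N₂/√M_N₂)
= (2.94/√17.03) / (2.94/√17.03 + 3.19/√28.02) = 0.7124/(0.7124 + 0.6026) = 0.542.

0.542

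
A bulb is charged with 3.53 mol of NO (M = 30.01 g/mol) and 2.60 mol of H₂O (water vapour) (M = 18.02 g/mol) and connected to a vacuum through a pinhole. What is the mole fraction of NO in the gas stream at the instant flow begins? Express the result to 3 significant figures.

0.513

Rate_i ∝ x_i/√M_i (Graham's law weighted by mole fraction), so the effusate composition follows n_i/√M_i.
x_NO(eff) = (n_NO/√M_NO) / (n_NO/√M_NO + n_H₂O/√M_H₂O)
= (3.53/√30.01) / (3.53/√30.01 + 2.60/√18.02) = 0.6444/(0.6444 + 0.6125) = 0.513.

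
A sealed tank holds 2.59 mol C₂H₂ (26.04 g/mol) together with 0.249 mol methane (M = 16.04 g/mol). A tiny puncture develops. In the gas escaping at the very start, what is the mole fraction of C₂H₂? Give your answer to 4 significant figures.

Each component's effusion rate ∝ (its partial pressure)·(1/√M) ∝ n_i/√M_i.
So x_C₂H₂ in the escaping gas = (n_C₂H₂/√M_C₂H₂) / Σ(n_i/√M_i)
= (2.59/√26.04) / (2.59/√26.04 + 0.249/√16.04) = 0.5076/(0.5076 + 0.06217) = 0.8909.

0.8909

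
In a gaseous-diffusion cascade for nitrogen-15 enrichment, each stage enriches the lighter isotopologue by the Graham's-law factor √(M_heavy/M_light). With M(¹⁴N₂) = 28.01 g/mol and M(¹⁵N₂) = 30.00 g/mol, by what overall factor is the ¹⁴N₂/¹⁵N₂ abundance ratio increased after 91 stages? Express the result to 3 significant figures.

22.7

The single-stage factor is √(M_heavy/M_light), so 91 stages give [√(30.00/28.01)]^91 = (30.00/28.01)^(91/2).
= 1.07105^(91/2) = 22.7.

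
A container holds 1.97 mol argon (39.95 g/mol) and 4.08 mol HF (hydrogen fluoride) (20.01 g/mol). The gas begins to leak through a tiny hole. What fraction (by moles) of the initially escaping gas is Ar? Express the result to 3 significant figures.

0.255

Effusion rate of each component ∝ n_i/√M_i (partial pressure × 1/√M).
Mole fraction of Ar in the effusate = (n_Ar/√M_Ar) / (n_Ar/√M_Ar + n_HF/√M_HF)
= (1.97/√39.95) / (1.97/√39.95 + 4.08/√20.01) = 0.3117/(0.3117 + 0.9121) = 0.255.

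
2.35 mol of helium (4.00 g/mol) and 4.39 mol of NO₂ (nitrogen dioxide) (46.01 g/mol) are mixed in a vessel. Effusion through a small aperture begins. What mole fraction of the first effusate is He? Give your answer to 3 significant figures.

Effusion rate of each component ∝ n_i/√M_i (partial pressure × 1/√M).
x_He(eff) = (n_He/√M_He) / (n_He/√M_He + n_NO₂/√M_NO₂)
= (2.35/√4.00) / (2.35/√4.00 + 4.39/√46.01) = 1.175/(1.175 + 0.6472) = 0.645.

0.645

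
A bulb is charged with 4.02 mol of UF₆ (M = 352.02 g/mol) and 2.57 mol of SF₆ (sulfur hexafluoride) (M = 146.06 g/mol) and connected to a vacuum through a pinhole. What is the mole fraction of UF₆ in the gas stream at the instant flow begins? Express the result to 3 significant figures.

Rate_i ∝ x_i/√M_i (Graham's law weighted by mole fraction), so the effusate composition follows n_i/√M_i.
So x_UF₆ in the escaping gas = (n_UF₆/√M_UF₆) / Σ(n_i/√M_i)
= (4.02/√352.02) / (4.02/√352.02 + 2.57/√146.06) = 0.2143/(0.2143 + 0.2127) = 0.502.

0.502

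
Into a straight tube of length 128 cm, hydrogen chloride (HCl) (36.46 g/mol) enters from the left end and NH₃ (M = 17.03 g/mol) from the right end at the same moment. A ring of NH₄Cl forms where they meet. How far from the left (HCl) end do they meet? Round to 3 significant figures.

In equal time, each gas travels a distance ∝ its rate ∝ 1/√M, so d_HCl/d_NH₃ = √(M_NH₃/M_HCl) = √(17.03/36.46) = 0.6834.
With d_HCl + d_NH₃ = 128 cm, d_NH₃ = 128/(1 + 0.6834) = 76.03 cm.
d_HCl = 128 − 76.03 = 52.0 cm.

52.0 cm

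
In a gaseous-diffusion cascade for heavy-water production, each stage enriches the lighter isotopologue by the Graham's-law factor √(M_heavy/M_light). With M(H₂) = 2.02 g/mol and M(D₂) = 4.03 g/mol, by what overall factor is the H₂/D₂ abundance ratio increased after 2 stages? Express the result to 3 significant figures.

2.00

After 2 stages the ratio has grown by (√(4.03/2.02))^2 = (4.03/2.02)^(2/2).
= 1.99505^1 = 2.00.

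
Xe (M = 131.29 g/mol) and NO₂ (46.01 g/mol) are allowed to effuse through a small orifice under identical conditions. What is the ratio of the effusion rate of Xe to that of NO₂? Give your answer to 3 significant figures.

Graham's law gives rate_Xe/rate_NO₂ = √(M_NO₂/M_Xe) = √(46.01/131.29) = √0.3504 = 0.592.

0.592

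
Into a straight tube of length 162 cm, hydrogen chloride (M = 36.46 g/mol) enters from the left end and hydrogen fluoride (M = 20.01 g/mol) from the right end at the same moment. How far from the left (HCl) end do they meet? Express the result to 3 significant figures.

Distances travelled in equal time are proportional to diffusion rates, so d_HCl/d_HF = √(M_HF/M_HCl) = √(20.01/36.46) = 0.7408.
With d_HCl + d_HF = 162 cm, d_HF = 162/(1 + 0.7408) = 93.06 cm.
d_HCl = 162 − 93.06 = 68.9 cm.

68.9 cm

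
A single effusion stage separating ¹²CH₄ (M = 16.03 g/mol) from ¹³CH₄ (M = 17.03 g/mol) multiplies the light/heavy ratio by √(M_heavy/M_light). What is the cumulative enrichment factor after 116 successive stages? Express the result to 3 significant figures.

33.4

Overall factor = α^116 with α = √(17.03/16.03), i.e. (17.03/16.03)^(116/2).
= 1.06238^58 = 33.4.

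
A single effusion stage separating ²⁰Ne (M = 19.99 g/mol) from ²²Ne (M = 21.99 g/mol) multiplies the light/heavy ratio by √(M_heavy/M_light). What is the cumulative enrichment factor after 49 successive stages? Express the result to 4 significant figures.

The single-stage factor is √(M_heavy/M_light), so 49 stages give [√(21.99/19.99)]^49 = (21.99/19.99)^(49/2).
= 1.10005^(49/2) = 10.34.

10.34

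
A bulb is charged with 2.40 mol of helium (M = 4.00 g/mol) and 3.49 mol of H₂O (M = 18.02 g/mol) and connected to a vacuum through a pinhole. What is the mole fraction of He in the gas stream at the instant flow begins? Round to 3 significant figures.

Effusion rate of each component ∝ n_i/√M_i (partial pressure × 1/√M).
So x_He in the escaping gas = (n_He/√M_He) / Σ(n_i/√M_i)
= (2.40/√4.00) / (2.40/√4.00 + 3.49/√18.02) = 1.200/(1.200 + 0.8221) = 0.593.

0.593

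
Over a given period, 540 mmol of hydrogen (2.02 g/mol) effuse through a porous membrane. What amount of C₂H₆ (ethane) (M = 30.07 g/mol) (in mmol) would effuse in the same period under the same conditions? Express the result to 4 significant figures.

140.0 mmol

Since effusion rate ∝ 1/√M, rate_C₂H₆/rate_H₂ = √(M_H₂/M_C₂H₆) = √(2.02/30.07) = √0.06718 = 0.2592.
So the amount for C₂H₆ is 540 × 0.2592 = 140.0 mmol.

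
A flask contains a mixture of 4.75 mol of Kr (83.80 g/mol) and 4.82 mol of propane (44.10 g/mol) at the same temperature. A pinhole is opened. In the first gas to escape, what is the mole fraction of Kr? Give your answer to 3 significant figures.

0.417

Each component's effusion rate ∝ (its partial pressure)·(1/√M) ∝ n_i/√M_i.
So x_Kr in the escaping gas = (n_Kr/√M_Kr) / Σ(n_i/√M_i)
= (4.75/√83.80) / (4.75/√83.80 + 4.82/√44.10) = 0.5189/(0.5189 + 0.7258) = 0.417.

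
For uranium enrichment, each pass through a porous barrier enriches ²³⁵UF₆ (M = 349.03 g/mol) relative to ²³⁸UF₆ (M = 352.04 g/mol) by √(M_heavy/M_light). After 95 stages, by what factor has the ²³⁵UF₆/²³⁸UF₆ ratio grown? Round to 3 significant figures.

1.50

The single-stage factor is √(M_heavy/M_light), so 95 stages give [√(352.04/349.03)]^95 = (352.04/349.03)^(95/2).
= 1.00862^(95/2) = 1.50.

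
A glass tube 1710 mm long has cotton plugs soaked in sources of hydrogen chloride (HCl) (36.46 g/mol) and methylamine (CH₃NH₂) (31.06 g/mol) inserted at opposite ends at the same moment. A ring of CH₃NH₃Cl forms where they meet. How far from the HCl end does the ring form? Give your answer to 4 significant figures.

820.8 mm

The fronts meet when d_HCl + d_CH₃NH₂ = L with d_HCl/d_CH₃NH₂ = √(M_CH₃NH₂/M_HCl) (Graham's law). Here √(M_CH₃NH₂/M_HCl) = √(31.06/36.46) = 0.9230.
With d_HCl + d_CH₃NH₂ = 1710 mm, d_CH₃NH₂ = 1710/(1 + 0.9230) = 889.2 mm.
d_HCl = 1710 − 889.2 = 820.8 mm.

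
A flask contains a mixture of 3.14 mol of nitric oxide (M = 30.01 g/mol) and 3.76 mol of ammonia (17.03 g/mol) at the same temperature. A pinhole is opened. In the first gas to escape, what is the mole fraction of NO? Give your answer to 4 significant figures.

Rate_i ∝ x_i/√M_i (Graham's law weighted by mole fraction), so the effusate composition follows n_i/√M_i.
So x_NO in the escaping gas = (n_NO/√M_NO) / Σ(n_i/√M_i)
= (3.14/√30.01) / (3.14/√30.01 + 3.76/√17.03) = 0.5732/(0.5732 + 0.9111) = 0.3862.

0.3862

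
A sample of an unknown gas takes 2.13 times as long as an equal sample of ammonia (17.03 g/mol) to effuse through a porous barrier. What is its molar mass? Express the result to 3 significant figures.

77.3 g/mol

From Graham's law, t_X/t_NH₃ = √(M_X/M_NH₃).
2.13 = √(M_X/17.03)
M_X = 17.03 × 2.13² = 17.03 × 4.537 = 77.3 g/mol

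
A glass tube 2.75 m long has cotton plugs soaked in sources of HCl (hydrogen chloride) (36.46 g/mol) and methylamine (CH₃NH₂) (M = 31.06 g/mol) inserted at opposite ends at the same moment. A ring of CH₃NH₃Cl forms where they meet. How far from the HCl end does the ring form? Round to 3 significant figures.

1.32 m

Graham's law gives d_HCl/d_CH₃NH₂ = rate_HCl/rate_CH₃NH₂ = √(M_CH₃NH₂/M_HCl) = √(31.06/36.46) = 0.9230.
With d_HCl + d_CH₃NH₂ = 2.75 m, d_CH₃NH₂ = 2.75/(1 + 0.9230) = 1.430 m.
d_HCl = 2.75 − 1.430 = 1.32 m.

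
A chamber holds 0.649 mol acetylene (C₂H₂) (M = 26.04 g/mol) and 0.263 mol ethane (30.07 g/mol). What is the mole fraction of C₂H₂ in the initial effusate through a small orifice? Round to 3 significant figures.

The effusion rate of species i is ∝ p_i/√M_i ∝ n_i/√M_i.
So x_C₂H₂ in the escaping gas = (n_C₂H₂/√M_C₂H₂) / Σ(n_i/√M_i)
= (0.649/√26.04) / (0.649/√26.04 + 0.263/√30.07) = 0.1272/(0.1272 + 0.04796) = 0.726.

0.726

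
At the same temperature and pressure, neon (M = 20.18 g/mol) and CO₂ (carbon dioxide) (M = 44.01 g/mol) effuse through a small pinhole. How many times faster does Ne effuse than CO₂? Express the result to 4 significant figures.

By Graham's law, rate_Ne/rate_CO₂ = √(M_CO₂/M_Ne) = √(44.01/20.18) = √2.181 = 1.477.

1.477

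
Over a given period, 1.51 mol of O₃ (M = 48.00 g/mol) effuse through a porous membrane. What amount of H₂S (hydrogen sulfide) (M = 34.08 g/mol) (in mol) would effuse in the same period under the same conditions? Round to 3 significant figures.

1.79 mol

From Graham's law, rate_H₂S/rate_O₃ = √(M_O₃/M_H₂S) = √(48.00/34.08) = √1.408 = 1.187.
So the amount for H₂S is 1.51 × 1.187 = 1.79 mol.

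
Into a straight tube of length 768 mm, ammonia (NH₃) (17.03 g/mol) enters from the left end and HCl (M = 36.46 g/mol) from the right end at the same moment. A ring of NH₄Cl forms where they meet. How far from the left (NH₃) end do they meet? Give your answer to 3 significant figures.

The fronts meet when d_NH₃ + d_HCl = L with d_NH₃/d_HCl = √(M_HCl/M_NH₃) (Graham's law). Here √(M_HCl/M_NH₃) = √(36.46/17.03) = 1.463.
With d_NH₃ + d_HCl = 768 mm, d_HCl = 768/(1 + 1.463) = 311.8 mm.
d_NH₃ = 768 − 311.8 = 456 mm.

456 mm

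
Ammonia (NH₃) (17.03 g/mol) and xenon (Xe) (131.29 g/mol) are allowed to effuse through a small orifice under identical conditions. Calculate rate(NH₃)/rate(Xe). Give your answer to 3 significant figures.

Graham's law gives rate_NH₃/rate_Xe = √(M_Xe/M_NH₃) = √(131.29/17.03) = √7.709 = 2.78.

2.78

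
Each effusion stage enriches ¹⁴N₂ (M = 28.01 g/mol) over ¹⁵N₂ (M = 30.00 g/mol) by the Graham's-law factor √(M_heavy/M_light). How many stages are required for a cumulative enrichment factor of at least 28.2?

Per stage α = (30.00/28.01)^(1/2) = 1.07105^0.5, giving ln α = 0.03432.
Need α^N ≥ 28.2 ⇒ N ≥ ln(28.2) / ln α = 3.339 / 0.03432 = 97.31.
Rounding up, N = 98 stages.

98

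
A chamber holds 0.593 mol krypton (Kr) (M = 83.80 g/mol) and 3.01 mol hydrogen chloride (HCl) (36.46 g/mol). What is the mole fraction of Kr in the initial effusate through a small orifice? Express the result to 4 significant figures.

0.1150

Each component's effusion rate ∝ (its partial pressure)·(1/√M) ∝ n_i/√M_i.
Mole fraction of Kr in the effusate = (n_Kr/√M_Kr) / (n_Kr/√M_Kr + n_HCl/√M_HCl)
= (0.593/√83.80) / (0.593/√83.80 + 3.01/√36.46) = 0.06478/(0.06478 + 0.4985) = 0.1150.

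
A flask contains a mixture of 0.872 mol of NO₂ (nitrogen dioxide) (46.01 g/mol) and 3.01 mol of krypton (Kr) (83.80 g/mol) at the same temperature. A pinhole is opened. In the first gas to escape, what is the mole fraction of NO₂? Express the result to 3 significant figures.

Rate_i ∝ x_i/√M_i (Graham's law weighted by mole fraction), so the effusate composition follows n_i/√M_i.
x_NO₂(eff) = (n_NO₂/√M_NO₂) / (n_NO₂/√M_NO₂ + n_Kr/√M_Kr)
= (0.872/√46.01) / (0.872/√46.01 + 3.01/√83.80) = 0.1286/(0.1286 + 0.3288) = 0.281.

0.281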